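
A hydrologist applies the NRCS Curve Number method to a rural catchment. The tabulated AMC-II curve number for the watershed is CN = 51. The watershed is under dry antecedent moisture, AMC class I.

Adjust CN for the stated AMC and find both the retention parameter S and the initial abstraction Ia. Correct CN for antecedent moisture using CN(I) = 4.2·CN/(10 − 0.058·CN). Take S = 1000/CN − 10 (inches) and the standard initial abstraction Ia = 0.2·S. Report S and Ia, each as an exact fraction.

Dry (AMC I): CN(I) = 4.2·51/(10 − 0.058·51) = (1071/5)/(3521/500) = 15300/503 ≈ 30.417
Retention S: 1000/CN − 10 with CN=30.417 → S = 3500/153 ≈ 22.876 in
Initial abstraction Ia = S/5 = (3500/153)/5 = 700/153 ≈ 4.575 in

S = 3500/153 in ≈ 22.876 in; Ia = 700/153 in ≈ 4.575 in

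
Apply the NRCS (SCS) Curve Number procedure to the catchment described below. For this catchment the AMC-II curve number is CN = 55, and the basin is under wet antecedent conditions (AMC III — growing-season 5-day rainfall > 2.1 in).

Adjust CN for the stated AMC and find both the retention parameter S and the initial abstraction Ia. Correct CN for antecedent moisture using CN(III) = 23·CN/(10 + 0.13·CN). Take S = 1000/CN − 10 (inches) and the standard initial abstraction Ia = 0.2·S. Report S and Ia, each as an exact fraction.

Wet (AMC III): CN(III) = 23·55/(10 + 0.13·55) = 1265/(343/20) = 25300/343 ≈ 73.761
Max retention: S = 1000/(25300/343) − 10 = 900/253 in (≈ 3.557 in)
Initial abstraction Ia = S/5 = (900/253)/5 = 180/253 ≈ 0.711 in

S = 900/253 in ≈ 3.557 in; Ia = 180/253 in ≈ 0.711 in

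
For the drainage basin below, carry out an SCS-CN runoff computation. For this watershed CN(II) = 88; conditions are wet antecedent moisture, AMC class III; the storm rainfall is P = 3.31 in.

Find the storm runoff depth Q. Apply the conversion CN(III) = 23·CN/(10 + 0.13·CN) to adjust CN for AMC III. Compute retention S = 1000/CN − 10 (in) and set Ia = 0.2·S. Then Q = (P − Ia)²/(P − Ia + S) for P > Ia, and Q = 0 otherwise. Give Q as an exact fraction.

Wet (AMC III): CN(III) = 23·88/(10 + 0.13·88) = 2024/(536/25) = 6325/67 ≈ 94.403
Retention S: 1000/CN − 10 with CN=94.403 → S = 150/253 ≈ 0.593 in
Initial abstraction Ia = S/5 = (150/253)/5 = 30/253 ≈ 0.119 in
Excess rainfall: 3.310 − 0.119 = 3.191 in; P > Ia so Q > 0
Q = (80743/25300)²/((80743/25300) + 150/253) = (6519432049/640090000)/(95743/25300) = 6519432049/2422297900 in ≈ 2.691 in

Q = 6519432049/2422297900 in ≈ 2.691 in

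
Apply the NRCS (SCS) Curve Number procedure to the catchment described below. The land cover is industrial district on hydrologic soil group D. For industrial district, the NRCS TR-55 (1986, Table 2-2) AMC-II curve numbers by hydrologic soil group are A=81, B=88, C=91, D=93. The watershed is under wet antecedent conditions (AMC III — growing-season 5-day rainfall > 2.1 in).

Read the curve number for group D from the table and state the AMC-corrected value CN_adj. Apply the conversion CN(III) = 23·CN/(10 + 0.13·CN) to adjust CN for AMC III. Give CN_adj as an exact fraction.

CN_adj = 213900/2209 ≈ 96.831

NRCS table: industrial district, soil group D → CN(II) = 93
CN(III) from CN(II)=93: (23·93)/(10 + 0.13·93) = 213900/2209 ≈ 96.831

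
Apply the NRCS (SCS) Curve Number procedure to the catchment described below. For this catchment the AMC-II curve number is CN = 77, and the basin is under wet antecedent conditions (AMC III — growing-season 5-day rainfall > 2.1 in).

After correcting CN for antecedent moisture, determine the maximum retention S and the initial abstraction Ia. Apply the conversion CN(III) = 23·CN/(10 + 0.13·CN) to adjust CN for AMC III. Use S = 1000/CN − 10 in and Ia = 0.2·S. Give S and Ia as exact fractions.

S = 100/77 in ≈ 1.299 in; Ia = 20/77 in ≈ 0.260 in

Adjust CN=77 to AMC III: 23·77/(10 + 0.13·77) → 1771 ÷ (2001/100) = 7700/87 ≈ 88.506
S = 1000/(7700/87) − 10 = 100/77 in ≈ 1.299 in
Ia = 0.2S: 0.2·1.299 = 0.260 in (exactly 20/77)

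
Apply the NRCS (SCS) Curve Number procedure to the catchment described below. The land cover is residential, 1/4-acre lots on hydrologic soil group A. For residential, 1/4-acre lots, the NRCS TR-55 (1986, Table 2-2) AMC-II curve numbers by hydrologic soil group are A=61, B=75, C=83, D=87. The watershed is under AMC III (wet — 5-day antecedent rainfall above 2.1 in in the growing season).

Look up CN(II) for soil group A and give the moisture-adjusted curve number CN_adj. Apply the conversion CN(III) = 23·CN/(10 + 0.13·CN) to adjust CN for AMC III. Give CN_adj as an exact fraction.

CN_adj = 140300/1793 ≈ 78.249

NRCS table: residential, 1/4-acre lots, soil group A → CN(II) = 61
Adjust CN=61 to AMC III: 23·61/(10 + 0.13·61) → 1403 ÷ (1793/100) = 140300/1793 ≈ 78.249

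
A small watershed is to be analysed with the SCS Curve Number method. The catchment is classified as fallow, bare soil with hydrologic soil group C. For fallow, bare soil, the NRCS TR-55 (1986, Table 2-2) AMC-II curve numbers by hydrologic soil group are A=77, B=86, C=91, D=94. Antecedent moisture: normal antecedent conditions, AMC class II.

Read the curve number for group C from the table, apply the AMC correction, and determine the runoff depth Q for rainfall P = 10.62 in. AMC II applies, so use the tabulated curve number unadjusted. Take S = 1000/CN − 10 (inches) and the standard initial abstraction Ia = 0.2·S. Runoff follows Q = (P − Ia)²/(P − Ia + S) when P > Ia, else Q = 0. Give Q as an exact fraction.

NRCS table: fallow, bare soil, soil group C → CN(II) = 91
CN(II) = 91; AMC II needs no correction.
Max retention: S = 1000/91 − 10 = 90/91 in (≈ 0.989 in)
Initial abstraction Ia = S/5 = (90/91)/5 = 18/91 ≈ 0.198 in
Excess rainfall: 10.620 − 0.198 = 10.422 in; P > Ia so Q > 0
Q = (47421/4550)²/((47421/4550) + 90/91) = (2248751241/20702500)/(51921/4550) = 27762361/2916550 in ≈ 9.519 in

Q = 27762361/2916550 in ≈ 9.519 in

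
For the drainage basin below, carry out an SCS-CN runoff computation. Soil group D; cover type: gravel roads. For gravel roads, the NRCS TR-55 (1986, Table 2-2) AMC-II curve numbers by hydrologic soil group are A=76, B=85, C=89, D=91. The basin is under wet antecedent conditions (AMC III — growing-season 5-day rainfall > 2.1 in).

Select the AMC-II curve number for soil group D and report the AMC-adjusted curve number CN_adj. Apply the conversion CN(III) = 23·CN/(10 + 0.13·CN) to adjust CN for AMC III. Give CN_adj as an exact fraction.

CN_adj = 209300/2183 ≈ 95.877

NRCS table: gravel roads, soil group D → CN(II) = 91
Wet (AMC III): CN(III) = 23·91/(10 + 0.13·91) = 2093/(2183/100) = 209300/2183 ≈ 95.877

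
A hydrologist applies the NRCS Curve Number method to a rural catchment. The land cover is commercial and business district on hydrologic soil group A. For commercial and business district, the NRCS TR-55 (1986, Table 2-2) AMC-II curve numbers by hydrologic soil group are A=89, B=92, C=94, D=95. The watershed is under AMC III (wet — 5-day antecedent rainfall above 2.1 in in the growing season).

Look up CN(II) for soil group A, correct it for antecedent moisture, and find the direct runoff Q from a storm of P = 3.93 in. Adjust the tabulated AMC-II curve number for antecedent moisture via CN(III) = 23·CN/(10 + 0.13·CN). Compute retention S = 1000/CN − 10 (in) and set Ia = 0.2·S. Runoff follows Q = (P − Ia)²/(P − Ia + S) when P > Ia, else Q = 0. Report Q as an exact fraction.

Q = 612260865841/182688813700 in ≈ 3.351 in

NRCS table: commercial and business district, soil group A → CN(II) = 89
Adjust CN=89 to AMC III: 23·89/(10 + 0.13·89) → 2047 ÷ (2157/100) = 204700/2157 ≈ 94.900
S = 1000/(204700/2157) − 10 = 1100/2047 in ≈ 0.537 in
Initial abstraction Ia = S/5 = (1100/2047)/5 = 220/2047 ≈ 0.107 in
Excess rainfall: 3.930 − 0.107 = 3.823 in; P > Ia so Q > 0
Q: (782471/204700)² ÷ (892471/204700) = 612260865841/182688813700 in (≈ 3.351 in)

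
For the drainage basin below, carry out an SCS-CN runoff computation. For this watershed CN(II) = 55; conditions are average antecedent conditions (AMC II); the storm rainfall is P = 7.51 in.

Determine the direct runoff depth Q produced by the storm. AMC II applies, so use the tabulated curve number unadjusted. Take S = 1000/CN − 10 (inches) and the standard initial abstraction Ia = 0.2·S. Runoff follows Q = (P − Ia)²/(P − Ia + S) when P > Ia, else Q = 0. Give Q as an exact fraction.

CN(II) = 55; AMC II needs no correction.
Max retention: S = 1000/55 − 10 = 90/11 in (≈ 8.182 in)
Ia = 0.2·(90/11) = 18/11 in ≈ 1.636 in
Since P=7.510 > Ia=1.636: effective rainfall P−Ia = 6461/1100 in
Runoff Q = (P−Ia)²/(P−Ia+S) = (5.874)²/(5.874+8.182) = 41744521/17007100 ≈ 2.455 in

Q = 41744521/17007100 in ≈ 2.455 in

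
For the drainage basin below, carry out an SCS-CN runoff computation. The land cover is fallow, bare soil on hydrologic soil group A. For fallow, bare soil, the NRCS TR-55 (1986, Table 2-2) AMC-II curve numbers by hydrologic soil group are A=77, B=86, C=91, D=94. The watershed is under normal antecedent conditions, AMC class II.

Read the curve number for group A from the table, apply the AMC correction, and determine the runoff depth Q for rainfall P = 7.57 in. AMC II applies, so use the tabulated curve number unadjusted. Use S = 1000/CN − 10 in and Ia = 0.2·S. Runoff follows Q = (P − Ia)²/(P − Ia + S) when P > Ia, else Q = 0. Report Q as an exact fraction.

NRCS table: fallow, bare soil, soil group A → CN(II) = 77
Average conditions: CN = 77 (no AMC adjustment).
S = 1000/77 − 10 = 230/77 in ≈ 2.987 in
Initial abstraction Ia = S/5 = (230/77)/5 = 46/77 ≈ 0.597 in
Since P=7.570 > Ia=0.597: effective rainfall P−Ia = 53689/7700 in
Runoff Q = (P−Ia)²/(P−Ia+S) = (6.973)²/(6.973+2.987) = 2882508721/590505300 ≈ 4.881 in

Q = 2882508721/590505300 in ≈ 4.881 in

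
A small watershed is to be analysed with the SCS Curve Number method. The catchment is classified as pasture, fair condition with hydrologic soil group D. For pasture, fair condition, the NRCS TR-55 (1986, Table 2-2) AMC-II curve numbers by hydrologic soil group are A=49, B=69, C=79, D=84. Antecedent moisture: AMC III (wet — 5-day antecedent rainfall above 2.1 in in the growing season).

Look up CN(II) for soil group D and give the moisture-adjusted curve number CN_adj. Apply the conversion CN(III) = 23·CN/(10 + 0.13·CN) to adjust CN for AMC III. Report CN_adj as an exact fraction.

CN_adj = 48300/523 ≈ 92.352

NRCS table: pasture, fair condition, soil group D → CN(II) = 84
Adjust CN=84 to AMC III: 23·84/(10 + 0.13·84) → 1932 ÷ (523/25) = 48300/523 ≈ 92.352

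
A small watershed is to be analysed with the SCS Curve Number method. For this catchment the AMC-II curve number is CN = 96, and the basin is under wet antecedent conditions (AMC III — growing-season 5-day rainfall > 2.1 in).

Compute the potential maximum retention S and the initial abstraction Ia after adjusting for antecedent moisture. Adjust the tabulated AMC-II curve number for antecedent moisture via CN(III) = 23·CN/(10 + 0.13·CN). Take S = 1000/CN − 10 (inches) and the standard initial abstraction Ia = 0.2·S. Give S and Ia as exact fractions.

CN(III) from CN(II)=96: (23·96)/(10 + 0.13·96) = 27600/281 ≈ 98.221
Retention S: 1000/CN − 10 with CN=98.221 → S = 25/138 ≈ 0.181 in
Ia = 0.2·(25/138) = 5/138 in ≈ 0.036 in

S = 25/138 in ≈ 0.181 in; Ia = 5/138 in ≈ 0.036 in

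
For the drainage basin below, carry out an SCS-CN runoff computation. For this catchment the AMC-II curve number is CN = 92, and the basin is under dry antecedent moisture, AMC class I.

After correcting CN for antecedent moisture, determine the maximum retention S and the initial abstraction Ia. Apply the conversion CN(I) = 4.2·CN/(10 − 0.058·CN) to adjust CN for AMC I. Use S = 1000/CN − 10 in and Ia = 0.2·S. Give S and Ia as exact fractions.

Dry (AMC I): CN(I) = 4.2·92/(10 − 0.058·92) = (1932/5)/(583/125) = 48300/583 ≈ 82.847
Retention S: 1000/CN − 10 with CN=82.847 → S = 1000/483 ≈ 2.070 in
Initial abstraction Ia = S/5 = (1000/483)/5 = 200/483 ≈ 0.414 in

S = 1000/483 in ≈ 2.070 in; Ia = 200/483 in ≈ 0.414 in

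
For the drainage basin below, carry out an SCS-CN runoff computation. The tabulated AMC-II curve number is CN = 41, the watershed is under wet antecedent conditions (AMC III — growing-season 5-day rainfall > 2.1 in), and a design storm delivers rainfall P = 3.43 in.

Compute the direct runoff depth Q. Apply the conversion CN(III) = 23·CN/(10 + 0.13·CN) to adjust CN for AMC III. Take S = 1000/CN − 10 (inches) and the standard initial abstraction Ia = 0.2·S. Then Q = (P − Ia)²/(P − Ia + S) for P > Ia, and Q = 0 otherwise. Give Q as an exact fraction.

Q = 42209291601/75010840700 in ≈ 0.563 in

Wet (AMC III): CN(III) = 23·41/(10 + 0.13·41) = 943/(1533/100) = 94300/1533 ≈ 61.513
Max retention: S = 1000/(94300/1533) − 10 = 5900/943 in (≈ 6.257 in)
Ia = 0.2·(5900/943) = 1180/943 in ≈ 1.251 in
Since P=3.430 > Ia=1.251: effective rainfall P−Ia = 205449/94300 in
Q: (205449/94300)² ÷ (795449/94300) = 42209291601/75010840700 in (≈ 0.563 in)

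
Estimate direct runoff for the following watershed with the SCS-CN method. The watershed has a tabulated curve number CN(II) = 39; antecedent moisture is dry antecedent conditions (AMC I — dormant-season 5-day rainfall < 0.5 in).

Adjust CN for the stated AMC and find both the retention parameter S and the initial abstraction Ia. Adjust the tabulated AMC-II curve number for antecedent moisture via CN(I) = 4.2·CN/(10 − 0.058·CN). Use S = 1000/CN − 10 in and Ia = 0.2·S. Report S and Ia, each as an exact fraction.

S = 30500/819 in ≈ 37.241 in; Ia = 6100/819 in ≈ 7.448 in

Dry (AMC I): CN(I) = 4.2·39/(10 − 0.058·39) = (819/5)/(3869/500) = 81900/3869 ≈ 21.168
S = 1000/(81900/3869) − 10 = 30500/819 in ≈ 37.241 in
Ia = 0.2S: 0.2·37.241 = 7.448 in (exactly 6100/819)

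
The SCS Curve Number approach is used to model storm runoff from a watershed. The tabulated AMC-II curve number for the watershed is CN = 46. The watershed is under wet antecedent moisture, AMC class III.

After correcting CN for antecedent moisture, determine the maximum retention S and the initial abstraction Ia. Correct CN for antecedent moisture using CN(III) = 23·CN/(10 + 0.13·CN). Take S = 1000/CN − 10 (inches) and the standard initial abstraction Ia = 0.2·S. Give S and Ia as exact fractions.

Adjust CN=46 to AMC III: 23·46/(10 + 0.13·46) → 1058 ÷ (799/50) = 52900/799 ≈ 66.208
Retention S: 1000/CN − 10 with CN=66.208 → S = 2700/529 ≈ 5.104 in
Ia = 0.2·(2700/529) = 540/529 in ≈ 1.021 in

S = 2700/529 in ≈ 5.104 in; Ia = 540/529 in ≈ 1.021 in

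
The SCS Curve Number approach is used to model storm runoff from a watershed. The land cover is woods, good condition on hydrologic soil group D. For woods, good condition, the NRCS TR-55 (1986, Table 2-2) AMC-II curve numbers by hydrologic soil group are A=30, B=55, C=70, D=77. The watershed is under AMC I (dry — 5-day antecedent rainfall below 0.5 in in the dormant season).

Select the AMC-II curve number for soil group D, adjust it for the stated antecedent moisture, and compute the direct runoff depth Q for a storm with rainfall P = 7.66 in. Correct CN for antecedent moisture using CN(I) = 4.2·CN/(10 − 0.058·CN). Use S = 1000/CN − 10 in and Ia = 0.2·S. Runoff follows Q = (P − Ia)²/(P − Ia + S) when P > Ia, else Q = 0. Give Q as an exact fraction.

NRCS table: woods, good condition, soil group D → CN(II) = 77
Dry (AMC I): CN(I) = 4.2·77/(10 − 0.058·77) = (1617/5)/(2767/500) = 161700/2767 ≈ 58.439
Retention S: 1000/CN − 10 with CN=58.439 → S = 11500/1617 ≈ 7.112 in
Initial abstraction Ia = S/5 = (11500/1617)/5 = 2300/1617 ≈ 1.422 in
Since P=7.660 > Ia=1.422: effective rainfall P−Ia = 504311/80850 in
Q = (504311/80850)²/((504311/80850) + 11500/1617) = (254329584721/6536722500)/(1079311/80850) = 254329584721/87262294350 in ≈ 2.915 in

Q = 254329584721/87262294350 in ≈ 2.915 in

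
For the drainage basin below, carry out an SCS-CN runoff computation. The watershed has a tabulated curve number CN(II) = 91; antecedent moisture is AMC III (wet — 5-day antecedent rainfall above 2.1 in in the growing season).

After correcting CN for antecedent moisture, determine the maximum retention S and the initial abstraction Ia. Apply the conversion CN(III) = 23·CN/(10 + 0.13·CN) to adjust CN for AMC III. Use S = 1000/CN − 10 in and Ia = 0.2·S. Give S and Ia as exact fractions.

Wet (AMC III): CN(III) = 23·91/(10 + 0.13·91) = 2093/(2183/100) = 209300/2183 ≈ 95.877
S = 1000/(209300/2183) − 10 = 900/2093 in ≈ 0.430 in
Ia = 0.2S: 0.2·0.430 = 0.086 in (exactly 180/2093)

S = 900/2093 in ≈ 0.430 in; Ia = 180/2093 in ≈ 0.086 in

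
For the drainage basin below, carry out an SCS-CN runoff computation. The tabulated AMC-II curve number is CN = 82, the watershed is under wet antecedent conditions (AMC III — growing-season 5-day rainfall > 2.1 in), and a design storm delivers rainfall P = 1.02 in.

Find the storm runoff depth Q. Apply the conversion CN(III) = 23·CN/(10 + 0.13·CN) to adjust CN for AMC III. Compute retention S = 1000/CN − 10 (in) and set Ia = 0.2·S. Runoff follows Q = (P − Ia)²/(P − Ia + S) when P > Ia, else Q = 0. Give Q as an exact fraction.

Q = 509420883/1321661650 in ≈ 0.385 in

CN(III) from CN(II)=82: (23·82)/(10 + 0.13·82) = 94300/1033 ≈ 91.288
S = 1000/(94300/1033) − 10 = 900/943 in ≈ 0.954 in
Initial abstraction Ia = S/5 = (900/943)/5 = 180/943 ≈ 0.191 in
Excess rainfall: 1.020 − 0.191 = 0.829 in; P > Ia so Q > 0
Q: (39093/47150)² ÷ (84093/47150) = 509420883/1321661650 in (≈ 0.385 in)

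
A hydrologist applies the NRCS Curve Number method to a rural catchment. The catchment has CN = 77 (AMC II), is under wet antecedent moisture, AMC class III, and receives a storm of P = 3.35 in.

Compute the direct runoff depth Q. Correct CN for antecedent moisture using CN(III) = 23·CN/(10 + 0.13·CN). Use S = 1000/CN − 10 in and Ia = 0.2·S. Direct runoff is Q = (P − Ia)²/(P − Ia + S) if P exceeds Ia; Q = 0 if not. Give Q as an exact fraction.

Adjust CN=77 to AMC III: 23·77/(10 + 0.13·77) → 1771 ÷ (2001/100) = 7700/87 ≈ 88.506
Max retention: S = 1000/(7700/87) − 10 = 100/77 in (≈ 1.299 in)
Ia = 0.2S: 0.2·1.299 = 0.260 in (exactly 20/77)
Since P=3.350 > Ia=0.260: effective rainfall P−Ia = 4759/1540 in
Runoff Q = (P−Ia)²/(P−Ia+S) = (3.090)²/(3.090+1.299) = 22648081/10408860 ≈ 2.176 in

Q = 22648081/10408860 in ≈ 2.176 in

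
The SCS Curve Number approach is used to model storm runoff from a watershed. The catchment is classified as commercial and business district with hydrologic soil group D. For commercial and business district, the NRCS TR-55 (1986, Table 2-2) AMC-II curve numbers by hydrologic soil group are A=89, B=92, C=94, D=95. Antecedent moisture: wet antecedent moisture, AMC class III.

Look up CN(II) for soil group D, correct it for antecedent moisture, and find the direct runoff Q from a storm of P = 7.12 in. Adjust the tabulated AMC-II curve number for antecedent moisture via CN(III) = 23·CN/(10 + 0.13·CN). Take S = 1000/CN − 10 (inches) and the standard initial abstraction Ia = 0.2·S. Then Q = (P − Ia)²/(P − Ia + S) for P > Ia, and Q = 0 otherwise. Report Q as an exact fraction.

Q = 2986562898/435831025 in ≈ 6.853 in

NRCS table: commercial and business district, soil group D → CN(II) = 95
CN(III) from CN(II)=95: (23·95)/(10 + 0.13·95) = 43700/447 ≈ 97.763
S = 1000/(43700/447) − 10 = 100/437 in ≈ 0.229 in
Initial abstraction Ia = S/5 = (100/437)/5 = 20/437 ≈ 0.046 in
Since P=7.120 > Ia=0.046: effective rainfall P−Ia = 77286/10925 in
Runoff Q = (P−Ia)²/(P−Ia+S) = (7.074)²/(7.074+0.229) = 2986562898/435831025 ≈ 6.853 in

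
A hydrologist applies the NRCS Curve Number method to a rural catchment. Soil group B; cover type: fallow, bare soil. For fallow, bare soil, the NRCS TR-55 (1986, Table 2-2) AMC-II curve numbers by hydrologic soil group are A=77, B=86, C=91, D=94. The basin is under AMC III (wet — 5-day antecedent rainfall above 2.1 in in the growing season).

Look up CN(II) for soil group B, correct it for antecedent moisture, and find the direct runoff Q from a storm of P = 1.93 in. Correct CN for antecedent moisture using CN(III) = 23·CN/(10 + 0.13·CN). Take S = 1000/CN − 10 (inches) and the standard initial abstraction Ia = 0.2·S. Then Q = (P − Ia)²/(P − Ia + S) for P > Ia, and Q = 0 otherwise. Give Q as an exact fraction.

Q = 31285473129/24416135300 in ≈ 1.281 in

NRCS table: fallow, bare soil, soil group B → CN(II) = 86
Wet (AMC III): CN(III) = 23·86/(10 + 0.13·86) = 1978/(1059/50) = 98900/1059 ≈ 93.390
Max retention: S = 1000/(98900/1059) − 10 = 700/989 in (≈ 0.708 in)
Ia = 0.2·(700/989) = 140/989 in ≈ 0.142 in
Excess rainfall: 1.930 − 0.142 = 1.788 in; P > Ia so Q > 0
Q = (176877/98900)²/((176877/98900) + 700/989) = (31285473129/9781210000)/(246877/98900) = 31285473129/24416135300 in ≈ 1.281 in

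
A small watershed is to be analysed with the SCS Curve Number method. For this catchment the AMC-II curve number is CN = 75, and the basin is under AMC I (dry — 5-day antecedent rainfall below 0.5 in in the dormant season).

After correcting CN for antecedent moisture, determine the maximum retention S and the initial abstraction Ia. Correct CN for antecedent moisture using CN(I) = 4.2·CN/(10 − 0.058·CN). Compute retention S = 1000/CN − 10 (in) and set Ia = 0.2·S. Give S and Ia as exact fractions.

S = 500/63 in ≈ 7.937 in; Ia = 100/63 in ≈ 1.587 in

CN(I) from CN(II)=75: (4.2·75)/(10 − 0.058·75) = 6300/113 ≈ 55.752
Retention S: 1000/CN − 10 with CN=55.752 → S = 500/63 ≈ 7.937 in
Ia = 0.2S: 0.2·7.937 = 1.587 in (exactly 100/63)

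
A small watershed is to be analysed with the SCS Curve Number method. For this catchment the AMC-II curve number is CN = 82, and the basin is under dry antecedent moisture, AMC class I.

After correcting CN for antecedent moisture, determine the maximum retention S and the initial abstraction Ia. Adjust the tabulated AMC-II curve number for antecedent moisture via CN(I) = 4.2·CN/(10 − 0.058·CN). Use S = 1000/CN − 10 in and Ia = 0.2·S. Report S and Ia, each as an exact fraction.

S = 1500/287 in ≈ 5.226 in; Ia = 300/287 in ≈ 1.045 in

CN(I) from CN(II)=82: (4.2·82)/(10 − 0.058·82) = 28700/437 ≈ 65.675
S = 1000/(28700/437) − 10 = 1500/287 in ≈ 5.226 in
Ia = 0.2·(1500/287) = 300/287 in ≈ 1.045 in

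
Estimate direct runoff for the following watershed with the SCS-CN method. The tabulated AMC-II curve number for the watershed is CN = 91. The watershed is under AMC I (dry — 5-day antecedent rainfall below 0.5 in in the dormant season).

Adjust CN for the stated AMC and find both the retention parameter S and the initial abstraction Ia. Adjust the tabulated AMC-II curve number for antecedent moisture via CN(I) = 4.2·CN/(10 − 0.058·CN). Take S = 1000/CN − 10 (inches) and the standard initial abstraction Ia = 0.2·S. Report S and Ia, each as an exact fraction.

Adjust CN=91 to AMC I: 4.2·91/(10 − 0.058·91) → (1911/5) ÷ (2361/500) = 63700/787 ≈ 80.940
Max retention: S = 1000/(63700/787) − 10 = 1500/637 in (≈ 2.355 in)
Ia = 0.2S: 0.2·2.355 = 0.471 in (exactly 300/637)

S = 1500/637 in ≈ 2.355 in; Ia = 300/637 in ≈ 0.471 in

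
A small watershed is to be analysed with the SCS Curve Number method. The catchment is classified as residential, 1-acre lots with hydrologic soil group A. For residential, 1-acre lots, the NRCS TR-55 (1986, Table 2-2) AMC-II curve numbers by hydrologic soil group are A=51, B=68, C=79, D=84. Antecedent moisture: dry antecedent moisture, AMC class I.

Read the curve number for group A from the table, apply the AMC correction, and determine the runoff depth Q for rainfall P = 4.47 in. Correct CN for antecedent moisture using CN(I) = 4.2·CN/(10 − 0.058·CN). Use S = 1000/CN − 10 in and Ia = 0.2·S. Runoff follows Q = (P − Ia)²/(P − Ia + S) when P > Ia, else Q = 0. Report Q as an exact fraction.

Q = 0 in ≈ 0.000 in

NRCS table: residential, 1-acre lots, soil group A → CN(II) = 51
Adjust CN=51 to AMC I: 4.2·51/(10 − 0.058·51) → (1071/5) ÷ (3521/500) = 15300/503 ≈ 30.417
Retention S: 1000/CN − 10 with CN=30.417 → S = 3500/153 ≈ 22.876 in
Initial abstraction Ia = S/5 = (3500/153)/5 = 700/153 ≈ 4.575 in
P = 4.470 ≤ Ia = 4.575 in: entire storm abstracted, Q = 0.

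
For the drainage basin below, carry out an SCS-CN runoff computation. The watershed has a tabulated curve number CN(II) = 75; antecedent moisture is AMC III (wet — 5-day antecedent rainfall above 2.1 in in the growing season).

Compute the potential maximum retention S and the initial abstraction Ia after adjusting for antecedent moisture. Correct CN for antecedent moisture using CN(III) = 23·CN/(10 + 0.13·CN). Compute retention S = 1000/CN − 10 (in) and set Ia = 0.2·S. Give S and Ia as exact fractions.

Adjust CN=75 to AMC III: 23·75/(10 + 0.13·75) → 1725 ÷ (79/4) = 6900/79 ≈ 87.342
S = 1000/(6900/79) − 10 = 100/69 in ≈ 1.449 in
Initial abstraction Ia = S/5 = (100/69)/5 = 20/69 ≈ 0.290 in

S = 100/69 in ≈ 1.449 in; Ia = 20/69 in ≈ 0.290 in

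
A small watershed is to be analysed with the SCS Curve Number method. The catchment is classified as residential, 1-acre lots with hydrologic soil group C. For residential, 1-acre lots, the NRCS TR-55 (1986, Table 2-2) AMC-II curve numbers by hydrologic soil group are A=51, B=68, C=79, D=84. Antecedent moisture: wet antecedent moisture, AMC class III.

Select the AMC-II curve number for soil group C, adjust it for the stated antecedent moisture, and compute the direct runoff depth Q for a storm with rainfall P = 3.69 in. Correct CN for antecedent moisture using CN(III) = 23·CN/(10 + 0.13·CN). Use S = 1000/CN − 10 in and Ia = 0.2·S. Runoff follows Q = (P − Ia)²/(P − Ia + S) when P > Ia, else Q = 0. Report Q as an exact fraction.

Q = 131659437243/50783514700 in ≈ 2.593 in

NRCS table: residential, 1-acre lots, soil group C → CN(II) = 79
Adjust CN=79 to AMC III: 23·79/(10 + 0.13·79) → 1817 ÷ (2027/100) = 181700/2027 ≈ 89.640
S = 1000/(181700/2027) − 10 = 2100/1817 in ≈ 1.156 in
Ia = 0.2S: 0.2·1.156 = 0.231 in (exactly 420/1817)
P − Ia = 3.690 − 0.231 = 628473/181700 ≈ 3.459 in (> 0, runoff occurs)
Q: (628473/181700)² ÷ (838473/181700) = 131659437243/50783514700 in (≈ 2.593 in)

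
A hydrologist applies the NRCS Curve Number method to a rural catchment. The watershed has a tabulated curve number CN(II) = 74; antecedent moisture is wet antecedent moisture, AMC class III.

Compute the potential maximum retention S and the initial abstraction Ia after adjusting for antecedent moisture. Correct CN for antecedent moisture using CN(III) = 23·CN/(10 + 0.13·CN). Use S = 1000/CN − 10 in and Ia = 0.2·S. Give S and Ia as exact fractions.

S = 1300/851 in ≈ 1.528 in; Ia = 260/851 in ≈ 0.306 in

Wet (AMC III): CN(III) = 23·74/(10 + 0.13·74) = 1702/(981/50) = 85100/981 ≈ 86.748
Max retention: S = 1000/(85100/981) − 10 = 1300/851 in (≈ 1.528 in)
Ia = 0.2S: 0.2·1.528 = 0.306 in (exactly 260/851)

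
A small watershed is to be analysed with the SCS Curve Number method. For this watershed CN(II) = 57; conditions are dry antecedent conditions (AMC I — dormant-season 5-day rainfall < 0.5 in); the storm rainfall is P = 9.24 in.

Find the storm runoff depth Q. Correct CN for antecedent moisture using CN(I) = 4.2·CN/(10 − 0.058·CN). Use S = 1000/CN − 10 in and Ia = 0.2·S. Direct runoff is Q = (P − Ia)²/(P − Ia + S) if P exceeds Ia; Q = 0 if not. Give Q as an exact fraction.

Q = 28563366049/21142221975 in ≈ 1.351 in

CN(I) from CN(II)=57: (4.2·57)/(10 − 0.058·57) = 119700/3347 ≈ 35.763
Retention S: 1000/CN − 10 with CN=35.763 → S = 21500/1197 ≈ 17.962 in
Ia = 0.2S: 0.2·17.962 = 3.592 in (exactly 4300/1197)
Since P=9.240 > Ia=3.592: effective rainfall P−Ia = 169007/29925 in
Runoff Q = (P−Ia)²/(P−Ia+S) = (5.648)²/(5.648+17.962) = 28563366049/21142221975 ≈ 1.351 in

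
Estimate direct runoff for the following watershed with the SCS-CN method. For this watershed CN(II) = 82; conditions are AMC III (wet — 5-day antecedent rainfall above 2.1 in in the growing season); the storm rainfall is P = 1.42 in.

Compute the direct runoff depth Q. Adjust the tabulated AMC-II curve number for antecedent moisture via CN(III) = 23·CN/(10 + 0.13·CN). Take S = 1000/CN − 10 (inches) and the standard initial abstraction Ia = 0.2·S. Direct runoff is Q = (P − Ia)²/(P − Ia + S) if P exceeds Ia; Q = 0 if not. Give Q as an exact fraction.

CN(III) from CN(II)=82: (23·82)/(10 + 0.13·82) = 94300/1033 ≈ 91.288
S = 1000/(94300/1033) − 10 = 900/943 in ≈ 0.954 in
Initial abstraction Ia = S/5 = (900/943)/5 = 180/943 ≈ 0.191 in
P − Ia = 1.420 − 0.191 = 57953/47150 ≈ 1.229 in (> 0, runoff occurs)
Q = (57953/47150)²/((57953/47150) + 900/943) = (3358550209/2223122500)/(102953/47150) = 3358550209/4854233950 in ≈ 0.692 in

Q = 3358550209/4854233950 in ≈ 0.692 in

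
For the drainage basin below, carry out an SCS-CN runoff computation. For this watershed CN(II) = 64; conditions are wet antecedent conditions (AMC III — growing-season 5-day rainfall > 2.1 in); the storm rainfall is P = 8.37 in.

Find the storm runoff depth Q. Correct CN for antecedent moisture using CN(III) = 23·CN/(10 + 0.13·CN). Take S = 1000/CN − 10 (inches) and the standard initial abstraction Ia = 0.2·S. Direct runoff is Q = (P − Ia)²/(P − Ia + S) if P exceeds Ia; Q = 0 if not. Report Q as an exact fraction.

Q = 9126441/1517425 in ≈ 6.014 in

Adjust CN=64 to AMC III: 23·64/(10 + 0.13·64) → 1472 ÷ (458/25) = 18400/229 ≈ 80.349
Max retention: S = 1000/(18400/229) − 10 = 225/92 in (≈ 2.446 in)
Ia = 0.2·(225/92) = 45/92 in ≈ 0.489 in
Excess rainfall: 8.370 − 0.489 = 7.881 in; P > Ia so Q > 0
Q: (9063/1150)² ÷ (23751/2300) = 9126441/1517425 in (≈ 6.014 in)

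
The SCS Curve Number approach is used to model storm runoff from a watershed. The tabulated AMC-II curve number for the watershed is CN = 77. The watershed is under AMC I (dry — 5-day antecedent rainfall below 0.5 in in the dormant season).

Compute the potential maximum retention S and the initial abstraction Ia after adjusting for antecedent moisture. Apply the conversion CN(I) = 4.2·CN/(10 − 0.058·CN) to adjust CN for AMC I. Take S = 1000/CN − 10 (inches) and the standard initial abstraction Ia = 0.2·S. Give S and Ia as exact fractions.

S = 11500/1617 in ≈ 7.112 in; Ia = 2300/1617 in ≈ 1.422 in

Dry (AMC I): CN(I) = 4.2·77/(10 − 0.058·77) = (1617/5)/(2767/500) = 161700/2767 ≈ 58.439
Retention S: 1000/CN − 10 with CN=58.439 → S = 11500/1617 ≈ 7.112 in
Ia = 0.2·(11500/1617) = 2300/1617 in ≈ 1.422 in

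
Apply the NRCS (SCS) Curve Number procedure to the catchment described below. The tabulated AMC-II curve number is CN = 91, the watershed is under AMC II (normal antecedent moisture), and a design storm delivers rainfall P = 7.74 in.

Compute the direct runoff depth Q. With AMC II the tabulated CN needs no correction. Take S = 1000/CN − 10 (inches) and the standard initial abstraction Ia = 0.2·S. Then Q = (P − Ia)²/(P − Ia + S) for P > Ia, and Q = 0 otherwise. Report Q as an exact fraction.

Q = 130850721/19624150 in ≈ 6.668 in

AMC II — tabulated CN = 91 applies directly.
Max retention: S = 1000/91 − 10 = 90/91 in (≈ 0.989 in)
Ia = 0.2S: 0.2·0.989 = 0.198 in (exactly 18/91)
Since P=7.740 > Ia=0.198: effective rainfall P−Ia = 34317/4550 in
Q = (34317/4550)²/((34317/4550) + 90/91) = (1177656489/20702500)/(38817/4550) = 130850721/19624150 in ≈ 6.668 in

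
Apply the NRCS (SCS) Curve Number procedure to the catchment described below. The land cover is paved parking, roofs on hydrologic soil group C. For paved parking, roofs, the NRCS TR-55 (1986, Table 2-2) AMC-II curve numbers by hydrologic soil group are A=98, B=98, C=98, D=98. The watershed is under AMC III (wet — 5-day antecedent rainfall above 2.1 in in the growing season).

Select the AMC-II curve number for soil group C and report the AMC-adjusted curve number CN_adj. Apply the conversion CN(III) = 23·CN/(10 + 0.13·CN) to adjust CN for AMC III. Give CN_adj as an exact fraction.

NRCS table: paved parking, roofs, soil group C → CN(II) = 98
Adjust CN=98 to AMC III: 23·98/(10 + 0.13·98) → 2254 ÷ (1137/50) = 112700/1137 ≈ 99.120

CN_adj = 112700/1137 ≈ 99.120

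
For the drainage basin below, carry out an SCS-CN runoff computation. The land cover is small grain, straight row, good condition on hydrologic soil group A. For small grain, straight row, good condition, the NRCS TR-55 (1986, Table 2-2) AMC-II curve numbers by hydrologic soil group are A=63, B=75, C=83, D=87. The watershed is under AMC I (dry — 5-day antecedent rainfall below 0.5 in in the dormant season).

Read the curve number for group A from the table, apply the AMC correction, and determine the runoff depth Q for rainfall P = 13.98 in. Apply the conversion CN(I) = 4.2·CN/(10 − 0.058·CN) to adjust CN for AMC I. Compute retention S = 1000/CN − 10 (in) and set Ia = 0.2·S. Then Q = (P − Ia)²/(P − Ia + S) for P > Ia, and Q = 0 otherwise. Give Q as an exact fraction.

Q = 547270009729/110124998550 in ≈ 4.970 in

NRCS table: small grain, straight row, good condition, soil group A → CN(II) = 63
Dry (AMC I): CN(I) = 4.2·63/(10 − 0.058·63) = (1323/5)/(3173/500) = 132300/3173 ≈ 41.696
S = 1000/(132300/3173) − 10 = 18500/1323 in ≈ 13.983 in
Ia = 0.2S: 0.2·13.983 = 2.797 in (exactly 3700/1323)
P − Ia = 13.980 − 2.797 = 739777/66150 ≈ 11.183 in (> 0, runoff occurs)
Runoff Q = (P−Ia)²/(P−Ia+S) = (11.183)²/(11.183+13.983) = 547270009729/110124998550 ≈ 4.970 in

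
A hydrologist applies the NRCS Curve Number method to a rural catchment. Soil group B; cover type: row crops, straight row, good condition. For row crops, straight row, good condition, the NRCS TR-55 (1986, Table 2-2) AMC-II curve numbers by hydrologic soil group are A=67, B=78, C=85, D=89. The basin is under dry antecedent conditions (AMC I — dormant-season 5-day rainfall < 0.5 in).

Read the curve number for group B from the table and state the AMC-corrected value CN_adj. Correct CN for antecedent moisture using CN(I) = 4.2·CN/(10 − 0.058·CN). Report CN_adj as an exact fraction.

NRCS table: row crops, straight row, good condition, soil group B → CN(II) = 78
Dry (AMC I): CN(I) = 4.2·78/(10 − 0.058·78) = (1638/5)/(1369/250) = 81900/1369 ≈ 59.825

CN_adj = 81900/1369 ≈ 59.825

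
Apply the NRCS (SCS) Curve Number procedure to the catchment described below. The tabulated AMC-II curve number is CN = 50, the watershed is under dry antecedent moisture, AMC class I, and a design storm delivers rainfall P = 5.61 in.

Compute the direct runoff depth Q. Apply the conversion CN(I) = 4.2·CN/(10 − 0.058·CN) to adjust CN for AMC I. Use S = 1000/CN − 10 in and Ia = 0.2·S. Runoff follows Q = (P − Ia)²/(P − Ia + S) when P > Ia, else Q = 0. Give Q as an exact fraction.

Q = 3171961/108740100 in ≈ 0.029 in

Adjust CN=50 to AMC I: 4.2·50/(10 − 0.058·50) → 210 ÷ (71/10) = 2100/71 ≈ 29.577
Max retention: S = 1000/(2100/71) − 10 = 500/21 in (≈ 23.810 in)
Ia = 0.2·(500/21) = 100/21 in ≈ 4.762 in
Excess rainfall: 5.610 − 4.762 = 0.848 in; P > Ia so Q > 0
Q = (1781/2100)²/((1781/2100) + 500/21) = (3171961/4410000)/(51781/2100) = 3171961/108740100 in ≈ 0.029 in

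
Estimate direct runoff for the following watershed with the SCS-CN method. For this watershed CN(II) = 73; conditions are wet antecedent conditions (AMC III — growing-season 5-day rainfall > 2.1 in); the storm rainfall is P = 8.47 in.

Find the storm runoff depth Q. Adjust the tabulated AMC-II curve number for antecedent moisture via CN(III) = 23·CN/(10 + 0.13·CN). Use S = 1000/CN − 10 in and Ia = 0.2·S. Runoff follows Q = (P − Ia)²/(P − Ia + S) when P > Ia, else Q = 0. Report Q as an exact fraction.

CN(III) from CN(II)=73: (23·73)/(10 + 0.13·73) = 167900/1949 ≈ 86.147
Max retention: S = 1000/(167900/1949) − 10 = 2700/1679 in (≈ 1.608 in)
Initial abstraction Ia = S/5 = (2700/1679)/5 = 540/1679 ≈ 0.322 in
Since P=8.470 > Ia=0.322: effective rainfall P−Ia = 1368113/167900 in
Runoff Q = (P−Ia)²/(P−Ia+S) = (8.148)²/(8.148+1.608) = 1871733180769/275039172700 ≈ 6.805 in

Q = 1871733180769/275039172700 in ≈ 6.805 in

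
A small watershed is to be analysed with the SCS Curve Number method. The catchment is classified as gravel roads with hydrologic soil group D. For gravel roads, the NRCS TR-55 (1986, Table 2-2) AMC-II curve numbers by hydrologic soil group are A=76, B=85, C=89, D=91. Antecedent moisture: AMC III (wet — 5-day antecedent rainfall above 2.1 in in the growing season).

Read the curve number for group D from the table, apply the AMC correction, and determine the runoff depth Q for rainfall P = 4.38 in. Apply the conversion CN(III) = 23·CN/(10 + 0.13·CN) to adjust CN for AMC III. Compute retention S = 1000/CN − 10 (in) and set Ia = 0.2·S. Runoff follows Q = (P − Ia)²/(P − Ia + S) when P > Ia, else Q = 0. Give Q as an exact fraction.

NRCS table: gravel roads, soil group D → CN(II) = 91
Wet (AMC III): CN(III) = 23·91/(10 + 0.13·91) = 2093/(2183/100) = 209300/2183 ≈ 95.877
S = 1000/(209300/2183) − 10 = 900/2093 in ≈ 0.430 in
Initial abstraction Ia = S/5 = (900/2093)/5 = 180/2093 ≈ 0.086 in
Excess rainfall: 4.380 − 0.086 = 4.294 in; P > Ia so Q > 0
Q: (449367/104650)² ÷ (494367/104650) = 67310233563/17245168850 in (≈ 3.903 in)

Q = 67310233563/17245168850 in ≈ 3.903 in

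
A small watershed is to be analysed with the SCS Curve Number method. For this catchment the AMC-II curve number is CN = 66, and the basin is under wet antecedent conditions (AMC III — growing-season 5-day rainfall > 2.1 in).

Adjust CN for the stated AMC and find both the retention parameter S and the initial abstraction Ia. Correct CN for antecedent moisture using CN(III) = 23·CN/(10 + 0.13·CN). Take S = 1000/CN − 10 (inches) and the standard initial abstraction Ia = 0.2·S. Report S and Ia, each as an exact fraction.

S = 1700/759 in ≈ 2.240 in; Ia = 340/759 in ≈ 0.448 in

Wet (AMC III): CN(III) = 23·66/(10 + 0.13·66) = 1518/(929/50) = 75900/929 ≈ 81.701
Retention S: 1000/CN − 10 with CN=81.701 → S = 1700/759 ≈ 2.240 in
Ia = 0.2S: 0.2·2.240 = 0.448 in (exactly 340/759)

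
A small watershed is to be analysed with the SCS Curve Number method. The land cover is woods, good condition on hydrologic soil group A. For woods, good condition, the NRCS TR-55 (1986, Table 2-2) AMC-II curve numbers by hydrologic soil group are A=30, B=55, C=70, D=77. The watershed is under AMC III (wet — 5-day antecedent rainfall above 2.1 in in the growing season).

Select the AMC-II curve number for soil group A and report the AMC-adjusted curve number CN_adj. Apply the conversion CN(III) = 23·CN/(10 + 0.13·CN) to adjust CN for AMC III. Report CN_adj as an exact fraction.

CN_adj = 6900/139 ≈ 49.640

NRCS table: woods, good condition, soil group A → CN(II) = 30
Wet (AMC III): CN(III) = 23·30/(10 + 0.13·30) = 690/(139/10) = 6900/139 ≈ 49.640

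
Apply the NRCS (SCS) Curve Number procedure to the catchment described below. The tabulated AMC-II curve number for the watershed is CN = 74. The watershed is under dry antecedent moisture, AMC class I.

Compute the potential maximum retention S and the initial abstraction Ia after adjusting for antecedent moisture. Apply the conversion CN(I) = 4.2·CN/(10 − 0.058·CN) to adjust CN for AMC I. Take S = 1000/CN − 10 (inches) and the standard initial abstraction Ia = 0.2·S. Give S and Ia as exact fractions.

CN(I) from CN(II)=74: (4.2·74)/(10 − 0.058·74) = 77700/1427 ≈ 54.450
S = 1000/(77700/1427) − 10 = 6500/777 in ≈ 8.366 in
Ia = 0.2·(6500/777) = 1300/777 in ≈ 1.673 in

S = 6500/777 in ≈ 8.366 in; Ia = 1300/777 in ≈ 1.673 in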